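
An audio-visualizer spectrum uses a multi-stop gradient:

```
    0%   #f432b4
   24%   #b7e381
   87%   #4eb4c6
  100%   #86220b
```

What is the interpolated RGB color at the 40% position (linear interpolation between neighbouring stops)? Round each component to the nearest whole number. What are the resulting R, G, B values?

40% lies between the 24% and 87% stops, so the local fraction is t = (40 − 24)/(87 − 24) = 16/63 ≈ 0.254.
#b7e381 → (183, 227, 129); #4eb4c6 → (78, 180, 198).
R = 183 + 0.254 × (78 − 183) = 156.33 → 156
G = 227 + 0.254 × (180 − 227) = 215.062 → 215
B = 129 + 0.254 × (198 − 129) = 146.526 → 147

(156, 215, 147)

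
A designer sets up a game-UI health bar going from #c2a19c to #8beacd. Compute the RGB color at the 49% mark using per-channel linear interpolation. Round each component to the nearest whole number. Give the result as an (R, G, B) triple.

#c2a19c → (194, 161, 156); #8beacd → (139, 234, 205).
49% corresponds to t = 0.49.
R = 194 + 0.49 × (139 − 194) = 194 + 0.49 × -55 = 167.05 → 167
G = 161 + 0.49 × (234 − 161) = 161 + 0.49 × 73 = 196.77 → 197
B = 156 + 0.49 × (205 − 156) = 156 + 0.49 × 49 = 180.01 → 180

(167, 197, 180)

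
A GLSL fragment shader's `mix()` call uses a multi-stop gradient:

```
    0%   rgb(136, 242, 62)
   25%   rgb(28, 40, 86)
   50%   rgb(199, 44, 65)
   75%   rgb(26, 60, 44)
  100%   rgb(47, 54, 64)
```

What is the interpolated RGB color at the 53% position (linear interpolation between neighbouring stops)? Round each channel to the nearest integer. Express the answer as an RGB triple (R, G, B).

(178, 46, 62)

53% lies between the 50% and 75% stops, so the local fraction is t = (53 − 50)/(75 − 50) = 3/25 ≈ 0.12.
R = 199 + 0.12 × (26 − 199) = 178.24 → 178
G = 44 + 0.12 × (60 − 44) = 45.92 → 46
B = 65 + 0.12 × (44 − 65) = 62.48 → 62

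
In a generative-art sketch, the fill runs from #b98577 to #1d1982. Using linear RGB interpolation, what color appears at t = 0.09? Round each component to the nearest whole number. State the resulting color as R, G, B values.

#b98577 → (185, 133, 119); #1d1982 → (29, 25, 130).
R = 185 + 0.09 × (29 − 185) = 185 + 0.09 × -156 = 170.96 → 171
G = 133 + 0.09 × (25 − 133) = 133 + 0.09 × -108 = 123.28 → 123
B = 119 + 0.09 × (130 − 119) = 119 + 0.09 × 11 = 119.99 → 120

(171, 123, 120)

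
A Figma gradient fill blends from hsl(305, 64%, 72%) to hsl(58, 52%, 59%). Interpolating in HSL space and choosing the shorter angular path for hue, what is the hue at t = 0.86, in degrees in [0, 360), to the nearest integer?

Hue: 58 − 305 = -247°, but |-247| > 180 so the shorter arc goes the other way: Δh = -247 + 360 = 113°.
H = 305 + 0.86 × (113) = 402.18 → 402 → 402 mod 360 = 42°

42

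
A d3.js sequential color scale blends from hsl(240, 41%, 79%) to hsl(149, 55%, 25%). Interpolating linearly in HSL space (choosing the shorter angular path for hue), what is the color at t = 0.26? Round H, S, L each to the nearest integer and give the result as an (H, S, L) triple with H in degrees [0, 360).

Hue arc: Δh = 149 − 240 = -91° (|Δh| ≤ 180, already the shorter path).
H = 240 + 0.26 × (-91) = 216.34 → 216°
S = 41 + 0.26 × (55 − 41) = 44.64 → 45%
L = 79 + 0.26 × (25 − 79) = 64.96 → 65%

(216, 45, 65)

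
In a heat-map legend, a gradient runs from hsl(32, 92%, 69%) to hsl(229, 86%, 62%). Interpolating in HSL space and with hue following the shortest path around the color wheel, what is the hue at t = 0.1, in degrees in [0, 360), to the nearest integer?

Hue: 229 − 32 = 197°, but |197| > 180 so the shorter arc goes the other way: Δh = 197 − 360 = -163°.
H = 32 + 0.1 × (-163) = 15.7 → 16°

16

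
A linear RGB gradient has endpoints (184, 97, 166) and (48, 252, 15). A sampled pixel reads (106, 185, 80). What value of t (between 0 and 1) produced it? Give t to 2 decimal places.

Invert the lerp on the G channel (largest span, 155): t = (185 − 97) / (252 − 97) = 88/155 = 0.56774.
Check on R: (106 − 184)/(48 − 184) = 0.5735 ✓

0.57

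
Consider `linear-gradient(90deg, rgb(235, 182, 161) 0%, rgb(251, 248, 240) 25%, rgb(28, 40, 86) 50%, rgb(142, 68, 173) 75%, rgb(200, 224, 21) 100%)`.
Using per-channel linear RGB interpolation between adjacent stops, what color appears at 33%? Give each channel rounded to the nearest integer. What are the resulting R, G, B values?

33% lies between the 25% and 50% stops, so the local fraction is t = (33 − 25)/(50 − 25) = 8/25 ≈ 0.32.
R = 251 + 0.32 × (28 − 251) = 179.64 → 180
G = 248 + 0.32 × (40 − 248) = 181.44 → 181
B = 240 + 0.32 × (86 − 240) = 190.72 → 191

(180, 181, 191)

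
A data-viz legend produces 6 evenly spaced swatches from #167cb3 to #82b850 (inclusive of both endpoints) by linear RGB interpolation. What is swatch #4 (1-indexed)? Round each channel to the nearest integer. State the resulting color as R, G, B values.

With 6 swatches and endpoints inclusive, swatch 4 sits at t = (4 − 1)/(6 − 1) = 3/5 ≈ 0.6.
#167cb3 → (22, 124, 179); #82b850 → (130, 184, 80).
R = 22 + 0.6 × (130 − 22) = 86.8 → 87
G = 124 + 0.6 × (184 − 124) = 160 → 160
B = 179 + 0.6 × (80 − 179) = 119.6 → 120

(87, 160, 120)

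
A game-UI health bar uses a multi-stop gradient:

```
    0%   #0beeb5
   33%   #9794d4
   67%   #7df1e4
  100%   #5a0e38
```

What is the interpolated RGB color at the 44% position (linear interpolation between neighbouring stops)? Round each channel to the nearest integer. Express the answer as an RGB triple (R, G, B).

44% lies between the 33% and 67% stops, so the local fraction is t = (44 − 33)/(67 − 33) = 11/34 ≈ 0.3235.
#9794d4 → (151, 148, 212); #7df1e4 → (125, 241, 228).
R = 151 + 0.3235 × (125 − 151) = 142.589 → 143
G = 148 + 0.3235 × (241 − 148) = 178.085 → 178
B = 212 + 0.3235 × (228 − 212) = 217.176 → 217

(143, 178, 217)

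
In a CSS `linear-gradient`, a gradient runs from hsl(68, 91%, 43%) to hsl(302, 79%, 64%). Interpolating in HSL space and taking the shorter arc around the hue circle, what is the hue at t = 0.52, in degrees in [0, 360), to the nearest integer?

2

Hue: 302 − 68 = 234°, but |234| > 180 so the shorter arc goes the other way: Δh = 234 − 360 = -126°.
H = 68 + 0.52 × (-126) = 2.48 → 2°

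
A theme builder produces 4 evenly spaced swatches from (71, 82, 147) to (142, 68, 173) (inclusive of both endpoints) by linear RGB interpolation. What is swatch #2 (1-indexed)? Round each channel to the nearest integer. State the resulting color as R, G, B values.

With 4 swatches and endpoints inclusive, swatch 2 sits at t = (2 − 1)/(4 − 1) = 1/3 ≈ 0.3333.
R = 71 + 0.3333 × (142 − 71) = 94.664 → 95
G = 82 + 0.3333 × (68 − 82) = 77.334 → 77
B = 147 + 0.3333 × (173 − 147) = 155.666 → 156

(95, 77, 156)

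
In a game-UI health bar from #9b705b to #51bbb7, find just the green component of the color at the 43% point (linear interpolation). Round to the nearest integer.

G₁ = 112 (from #9b705b), G₂ = 187 (from #51bbb7).
G = 112 + 0.43 × (187 − 112) = 144.25 → 144

144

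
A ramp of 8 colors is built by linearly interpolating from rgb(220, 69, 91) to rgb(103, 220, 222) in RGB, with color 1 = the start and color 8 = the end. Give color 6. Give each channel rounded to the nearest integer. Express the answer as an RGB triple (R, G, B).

(136, 177, 185)

With 8 swatches and endpoints inclusive, swatch 6 sits at t = (6 − 1)/(8 − 1) = 5/7 ≈ 0.7143.
R = 220 + 0.7143 × (103 − 220) = 136.427 → 136
G = 69 + 0.7143 × (220 − 69) = 176.859 → 177
B = 91 + 0.7143 × (222 − 91) = 184.573 → 185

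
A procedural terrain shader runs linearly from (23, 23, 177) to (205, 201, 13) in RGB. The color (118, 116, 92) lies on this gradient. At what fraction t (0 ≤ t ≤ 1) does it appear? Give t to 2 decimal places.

0.52

Invert the lerp on the R channel (largest span, 182): t = (118 − 23) / (205 − 23) = 95/182 = 0.52198.
Check on G: (116 − 23)/(201 − 23) = 0.5225 ✓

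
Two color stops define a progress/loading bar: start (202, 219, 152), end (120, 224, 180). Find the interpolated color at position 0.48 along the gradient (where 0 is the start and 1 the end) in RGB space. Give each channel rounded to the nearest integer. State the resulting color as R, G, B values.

R = 202 + 0.48 × (120 − 202) = 202 + 0.48 × -82 = 162.64 → 163
G = 219 + 0.48 × (224 − 219) = 219 + 0.48 × 5 = 221.4 → 221
B = 152 + 0.48 × (180 − 152) = 152 + 0.48 × 28 = 165.44 → 165
So the blended color is (163, 221, 165), about #a3dda5.

(163, 221, 165)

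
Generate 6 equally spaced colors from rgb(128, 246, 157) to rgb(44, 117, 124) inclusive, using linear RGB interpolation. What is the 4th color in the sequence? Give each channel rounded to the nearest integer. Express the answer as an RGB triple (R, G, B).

(78, 169, 137)

With 6 swatches and endpoints inclusive, swatch 4 sits at t = (4 − 1)/(6 − 1) = 3/5 ≈ 0.6.
R = 128 + 0.6 × (44 − 128) = 77.6 → 78
G = 246 + 0.6 × (117 − 246) = 168.6 → 169
B = 157 + 0.6 × (124 − 157) = 137.2 → 137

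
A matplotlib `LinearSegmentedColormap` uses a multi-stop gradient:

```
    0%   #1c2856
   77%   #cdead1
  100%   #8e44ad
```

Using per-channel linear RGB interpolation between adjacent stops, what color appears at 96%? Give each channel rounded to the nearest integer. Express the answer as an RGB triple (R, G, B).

(153, 97, 179)

96% lies between the 77% and 100% stops, so the local fraction is t = (96 − 77)/(100 − 77) = 19/23 ≈ 0.8261.
#cdead1 → (205, 234, 209); #8e44ad → (142, 68, 173).
R = 205 + 0.8261 × (142 − 205) = 152.956 → 153
G = 234 + 0.8261 × (68 − 234) = 96.867 → 97
B = 209 + 0.8261 × (173 − 209) = 179.26 → 179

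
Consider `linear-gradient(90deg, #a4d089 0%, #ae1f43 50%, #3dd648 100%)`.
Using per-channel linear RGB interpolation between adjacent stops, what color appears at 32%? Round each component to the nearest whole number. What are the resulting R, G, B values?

(170, 95, 92)

32% lies between the 0% and 50% stops, so the local fraction is t = (32 − 0)/(50 − 0) = 32/50 ≈ 0.64.
#a4d089 → (164, 208, 137); #ae1f43 → (174, 31, 67).
R = 164 + 0.64 × (174 − 164) = 170.4 → 170
G = 208 + 0.64 × (31 − 208) = 94.72 → 95
B = 137 + 0.64 × (67 − 137) = 92.2 → 92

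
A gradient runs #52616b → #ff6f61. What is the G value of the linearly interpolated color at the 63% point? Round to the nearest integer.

G₁ = 97 (from #52616b), G₂ = 111 (from #ff6f61).
G = 97 + 0.63 × (111 − 97) = 105.82 → 106

106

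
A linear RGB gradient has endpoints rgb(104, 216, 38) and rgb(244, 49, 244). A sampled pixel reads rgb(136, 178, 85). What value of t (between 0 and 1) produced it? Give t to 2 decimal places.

0.23

Invert the lerp on the B channel (largest span, 206): t = (85 − 38) / (244 − 38) = 47/206 = 0.22816.
Check on R: (136 − 104)/(244 − 104) = 0.2286 ✓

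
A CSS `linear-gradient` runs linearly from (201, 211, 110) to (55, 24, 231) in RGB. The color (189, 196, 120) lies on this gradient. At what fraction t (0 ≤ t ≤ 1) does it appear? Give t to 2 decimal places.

Invert the lerp on the G channel (largest span, 187): t = (196 − 211) / (24 − 211) = -15/-187 = 0.080214.
Check on R: (189 − 201)/(55 − 201) = 0.08219 ✓

0.08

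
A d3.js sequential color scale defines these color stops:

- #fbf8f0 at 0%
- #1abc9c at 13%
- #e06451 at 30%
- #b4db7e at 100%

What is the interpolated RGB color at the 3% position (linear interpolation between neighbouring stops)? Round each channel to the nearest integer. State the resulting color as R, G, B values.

3% lies between the 0% and 13% stops, so the local fraction is t = (3 − 0)/(13 − 0) = 3/13 ≈ 0.2308.
#fbf8f0 → (251, 248, 240); #1abc9c → (26, 188, 156).
R = 251 + 0.2308 × (26 − 251) = 199.07 → 199
G = 248 + 0.2308 × (188 − 248) = 234.152 → 234
B = 240 + 0.2308 × (156 − 240) = 220.613 → 221

(199, 234, 221)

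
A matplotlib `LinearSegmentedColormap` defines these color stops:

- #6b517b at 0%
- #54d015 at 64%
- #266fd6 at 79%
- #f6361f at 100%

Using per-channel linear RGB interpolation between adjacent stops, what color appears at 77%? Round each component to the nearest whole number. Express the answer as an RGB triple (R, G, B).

77% lies between the 64% and 79% stops, so the local fraction is t = (77 − 64)/(79 − 64) = 13/15 ≈ 0.8667.
#54d015 → (84, 208, 21); #266fd6 → (38, 111, 214).
R = 84 + 0.8667 × (38 − 84) = 44.132 → 44
G = 208 + 0.8667 × (111 − 208) = 123.93 → 124
B = 21 + 0.8667 × (214 − 21) = 188.273 → 188

(44, 124, 188)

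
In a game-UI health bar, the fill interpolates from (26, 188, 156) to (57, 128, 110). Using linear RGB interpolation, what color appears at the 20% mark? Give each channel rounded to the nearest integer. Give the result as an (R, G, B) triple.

20% corresponds to t = 0.2.
R = 26 + 0.2 × (57 − 26) = 26 + 0.2 × 31 = 32.2 → 32
G = 188 + 0.2 × (128 − 188) = 188 + 0.2 × -60 = 176 → 176
B = 156 + 0.2 × (110 − 156) = 156 + 0.2 × -46 = 146.8 → 147

(32, 176, 147)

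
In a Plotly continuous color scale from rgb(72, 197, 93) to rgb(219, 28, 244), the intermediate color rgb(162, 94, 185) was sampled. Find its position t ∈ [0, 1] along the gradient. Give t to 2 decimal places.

0.61

Invert the lerp on the G channel (largest span, 169): t = (94 − 197) / (28 − 197) = -103/-169 = 0.60947.
Check on R: (162 − 72)/(219 − 72) = 0.6122 ✓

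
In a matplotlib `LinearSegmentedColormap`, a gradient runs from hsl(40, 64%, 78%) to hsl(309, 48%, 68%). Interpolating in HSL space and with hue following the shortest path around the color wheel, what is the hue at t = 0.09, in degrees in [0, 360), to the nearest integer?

32

Hue: 309 − 40 = 269°, but |269| > 180 so the shorter arc goes the other way: Δh = 269 − 360 = -91°.
H = 40 + 0.09 × (-91) = 31.81 → 32°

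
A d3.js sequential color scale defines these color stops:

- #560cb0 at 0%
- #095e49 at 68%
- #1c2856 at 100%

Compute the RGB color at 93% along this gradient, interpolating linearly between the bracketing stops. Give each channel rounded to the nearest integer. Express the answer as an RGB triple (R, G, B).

93% lies between the 68% and 100% stops, so the local fraction is t = (93 − 68)/(100 − 68) = 25/32 ≈ 0.7812.
#095e49 → (9, 94, 73); #1c2856 → (28, 40, 86).
R = 9 + 0.7812 × (28 − 9) = 23.843 → 24
G = 94 + 0.7812 × (40 − 94) = 51.815 → 52
B = 73 + 0.7812 × (86 − 73) = 83.156 → 83

(24, 52, 83)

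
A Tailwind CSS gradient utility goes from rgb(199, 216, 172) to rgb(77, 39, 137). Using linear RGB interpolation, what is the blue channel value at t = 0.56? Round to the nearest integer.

B = 172 + 0.56 × (137 − 172) = 152.4 → 152

152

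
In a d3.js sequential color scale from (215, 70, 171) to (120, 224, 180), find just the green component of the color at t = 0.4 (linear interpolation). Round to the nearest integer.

G = 70 + 0.4 × (224 − 70) = 131.6 → 132

132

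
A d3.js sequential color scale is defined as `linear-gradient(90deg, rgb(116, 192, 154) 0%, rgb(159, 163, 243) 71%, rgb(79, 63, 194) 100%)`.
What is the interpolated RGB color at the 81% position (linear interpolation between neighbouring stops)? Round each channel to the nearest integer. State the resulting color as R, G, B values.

(131, 129, 226)

81% lies between the 71% and 100% stops, so the local fraction is t = (81 − 71)/(100 − 71) = 10/29 ≈ 0.3448.
R = 159 + 0.3448 × (79 − 159) = 131.416 → 131
G = 163 + 0.3448 × (63 − 163) = 128.52 → 129
B = 243 + 0.3448 × (194 − 243) = 226.105 → 226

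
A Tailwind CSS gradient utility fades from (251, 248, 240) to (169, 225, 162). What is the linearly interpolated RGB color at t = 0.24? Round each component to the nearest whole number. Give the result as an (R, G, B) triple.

(231, 242, 221)

R = 251 + 0.24 × (169 − 251) = 251 + 0.24 × -82 = 231.32 → 231
G = 248 + 0.24 × (225 − 248) = 248 + 0.24 × -23 = 242.48 → 242
B = 240 + 0.24 × (162 − 240) = 240 + 0.24 × -78 = 221.28 → 221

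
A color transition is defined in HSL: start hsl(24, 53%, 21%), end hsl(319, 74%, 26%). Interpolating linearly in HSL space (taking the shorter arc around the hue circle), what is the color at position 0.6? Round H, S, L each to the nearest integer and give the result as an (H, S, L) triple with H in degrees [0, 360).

Hue: 319 − 24 = 295°, but |295| > 180 so the shorter arc goes the other way: Δh = 295 − 360 = -65°.
H = 24 + 0.6 × (-65) = -15 → -15 → -15 mod 360 = 345°
S = 53 + 0.6 × (74 − 53) = 65.6 → 66%
L = 21 + 0.6 × (26 − 21) = 24 → 24%

(345, 66, 24)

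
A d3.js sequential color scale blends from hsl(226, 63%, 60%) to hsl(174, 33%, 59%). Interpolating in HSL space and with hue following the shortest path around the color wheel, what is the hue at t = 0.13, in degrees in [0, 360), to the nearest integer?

Hue arc: Δh = 174 − 226 = -52° (|Δh| ≤ 180, already the shorter path).
H = 226 + 0.13 × (-52) = 219.24 → 219°

219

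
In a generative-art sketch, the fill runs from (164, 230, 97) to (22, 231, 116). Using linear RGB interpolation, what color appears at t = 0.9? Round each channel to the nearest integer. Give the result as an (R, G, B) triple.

R = 164 + 0.9 × (22 − 164) = 164 + 0.9 × -142 = 36.2 → 36
G = 230 + 0.9 × (231 − 230) = 230 + 0.9 × 1 = 230.9 → 231
B = 97 + 0.9 × (116 − 97) = 97 + 0.9 × 19 = 114.1 → 114
So the blended color is (36, 231, 114), about #24e772.

(36, 231, 114)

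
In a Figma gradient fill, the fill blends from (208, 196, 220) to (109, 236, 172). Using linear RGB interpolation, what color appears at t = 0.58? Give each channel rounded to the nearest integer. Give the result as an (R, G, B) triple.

(151, 219, 192)

R = 208 + 0.58 × (109 − 208) = 208 + 0.58 × -99 = 150.58 → 151
G = 196 + 0.58 × (236 − 196) = 196 + 0.58 × 40 = 219.2 → 219
B = 220 + 0.58 × (172 − 220) = 220 + 0.58 × -48 = 192.16 → 192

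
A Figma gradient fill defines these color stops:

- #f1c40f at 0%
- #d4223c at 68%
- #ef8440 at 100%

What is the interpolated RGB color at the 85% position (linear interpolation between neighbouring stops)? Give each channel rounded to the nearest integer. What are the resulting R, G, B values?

85% lies between the 68% and 100% stops, so the local fraction is t = (85 − 68)/(100 − 68) = 17/32 ≈ 0.5312.
#d4223c → (212, 34, 60); #ef8440 → (239, 132, 64).
R = 212 + 0.5312 × (239 − 212) = 226.342 → 226
G = 34 + 0.5312 × (132 − 34) = 86.058 → 86
B = 60 + 0.5312 × (64 − 60) = 62.125 → 62

(226, 86, 62)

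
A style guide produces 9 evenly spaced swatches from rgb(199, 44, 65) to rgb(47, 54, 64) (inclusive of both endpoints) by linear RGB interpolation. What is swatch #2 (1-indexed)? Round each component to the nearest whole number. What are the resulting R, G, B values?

With 9 swatches and endpoints inclusive, swatch 2 sits at t = (2 − 1)/(9 − 1) = 1/8 ≈ 0.125.
R = 199 + 0.125 × (47 − 199) = 180 → 180
G = 44 + 0.125 × (54 − 44) = 45.25 → 45
B = 65 + 0.125 × (64 − 65) = 64.875 → 65

(180, 45, 65)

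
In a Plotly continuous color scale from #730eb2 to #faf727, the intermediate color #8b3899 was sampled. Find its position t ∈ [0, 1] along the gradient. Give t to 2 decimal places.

Invert the lerp on the G channel (largest span, 233): t = (56 − 14) / (247 − 14) = 42/233 = 0.18026.
Check on R: (139 − 115)/(250 − 115) = 0.1778 ✓

0.18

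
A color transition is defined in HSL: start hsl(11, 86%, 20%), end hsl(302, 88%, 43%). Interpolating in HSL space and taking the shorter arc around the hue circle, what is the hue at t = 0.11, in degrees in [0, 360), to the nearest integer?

Hue: 302 − 11 = 291°, but |291| > 180 so the shorter arc goes the other way: Δh = 291 − 360 = -69°.
H = 11 + 0.11 × (-69) = 3.41 → 3°

3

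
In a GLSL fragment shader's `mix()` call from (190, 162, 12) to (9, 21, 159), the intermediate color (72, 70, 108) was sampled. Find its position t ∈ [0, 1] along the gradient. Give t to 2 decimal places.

0.65

Invert the lerp on the R channel (largest span, 181): t = (72 − 190) / (9 − 190) = -118/-181 = 0.65193.
Check on G: (70 − 162)/(21 − 162) = 0.6525 ✓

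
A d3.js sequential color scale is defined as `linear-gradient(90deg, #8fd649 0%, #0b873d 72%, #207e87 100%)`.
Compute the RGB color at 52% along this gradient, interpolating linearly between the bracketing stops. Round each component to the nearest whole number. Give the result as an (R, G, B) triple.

(48, 157, 64)

52% lies between the 0% and 72% stops, so the local fraction is t = (52 − 0)/(72 − 0) = 52/72 ≈ 0.7222.
#8fd649 → (143, 214, 73); #0b873d → (11, 135, 61).
R = 143 + 0.7222 × (11 − 143) = 47.67 → 48
G = 214 + 0.7222 × (135 − 214) = 156.946 → 157
B = 73 + 0.7222 × (61 − 73) = 64.334 → 64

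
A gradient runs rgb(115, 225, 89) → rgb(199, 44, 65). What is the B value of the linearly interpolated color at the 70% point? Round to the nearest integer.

B = 89 + 0.7 × (65 − 89) = 72.2 → 72

72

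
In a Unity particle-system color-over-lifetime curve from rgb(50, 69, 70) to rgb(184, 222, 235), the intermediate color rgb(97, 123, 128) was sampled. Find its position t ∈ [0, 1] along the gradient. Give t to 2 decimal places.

Invert the lerp on the B channel (largest span, 165): t = (128 − 70) / (235 − 70) = 58/165 = 0.35152.
Check on R: (97 − 50)/(184 − 50) = 0.3507 ✓

0.35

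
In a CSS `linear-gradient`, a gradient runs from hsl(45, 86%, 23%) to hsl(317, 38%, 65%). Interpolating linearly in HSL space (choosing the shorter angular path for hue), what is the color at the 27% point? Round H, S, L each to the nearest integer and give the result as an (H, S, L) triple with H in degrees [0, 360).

Hue: 317 − 45 = 272°, but |272| > 180 so the shorter arc goes the other way: Δh = 272 − 360 = -88°.
H = 45 + 0.27 × (-88) = 21.24 → 21°
S = 86 + 0.27 × (38 − 86) = 73.04 → 73%
L = 23 + 0.27 × (65 − 23) = 34.34 → 34%

(21, 73, 34)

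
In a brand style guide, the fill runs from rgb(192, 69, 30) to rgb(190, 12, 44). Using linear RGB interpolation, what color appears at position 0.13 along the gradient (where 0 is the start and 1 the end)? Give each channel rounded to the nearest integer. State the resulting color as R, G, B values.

R = 192 + 0.13 × (190 − 192) = 192 + 0.13 × -2 = 191.74 → 192
G = 69 + 0.13 × (12 − 69) = 69 + 0.13 × -57 = 61.59 → 62
B = 30 + 0.13 × (44 − 30) = 30 + 0.13 × 14 = 31.82 → 32

(192, 62, 32)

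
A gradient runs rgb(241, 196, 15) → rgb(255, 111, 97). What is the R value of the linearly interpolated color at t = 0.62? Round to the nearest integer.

250

R = 241 + 0.62 × (255 − 241) = 249.68 → 250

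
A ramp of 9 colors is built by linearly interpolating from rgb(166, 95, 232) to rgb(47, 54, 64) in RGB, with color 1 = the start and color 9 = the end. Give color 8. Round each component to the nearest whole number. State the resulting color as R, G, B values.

(62, 59, 85)

With 9 swatches and endpoints inclusive, swatch 8 sits at t = (8 − 1)/(9 − 1) = 7/8 ≈ 0.875.
R = 166 + 0.875 × (47 − 166) = 61.875 → 62
G = 95 + 0.875 × (54 − 95) = 59.125 → 59
B = 232 + 0.875 × (64 − 232) = 85 → 85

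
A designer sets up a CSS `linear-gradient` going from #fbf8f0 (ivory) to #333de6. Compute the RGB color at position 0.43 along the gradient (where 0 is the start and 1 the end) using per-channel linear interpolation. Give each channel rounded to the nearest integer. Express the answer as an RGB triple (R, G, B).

(165, 168, 236)

#fbf8f0 → (251, 248, 240); #333de6 → (51, 61, 230).
R = 251 + 0.43 × (51 − 251) = 251 + 0.43 × -200 = 165 → 165
G = 248 + 0.43 × (61 − 248) = 248 + 0.43 × -187 = 167.59 → 168
B = 240 + 0.43 × (230 − 240) = 240 + 0.43 × -10 = 235.7 → 236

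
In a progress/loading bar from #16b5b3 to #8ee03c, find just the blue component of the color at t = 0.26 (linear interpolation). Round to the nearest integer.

B₁ = 179 (from #16b5b3), B₂ = 60 (from #8ee03c).
B = 179 + 0.26 × (60 − 179) = 148.06 → 148

148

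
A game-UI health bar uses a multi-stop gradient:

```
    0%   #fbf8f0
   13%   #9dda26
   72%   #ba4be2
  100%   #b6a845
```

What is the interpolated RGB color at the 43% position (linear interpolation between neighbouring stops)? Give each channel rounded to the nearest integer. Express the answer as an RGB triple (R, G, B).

(172, 145, 134)

43% lies between the 13% and 72% stops, so the local fraction is t = (43 − 13)/(72 − 13) = 30/59 ≈ 0.5085.
#9dda26 → (157, 218, 38); #ba4be2 → (186, 75, 226).
R = 157 + 0.5085 × (186 − 157) = 171.746 → 172
G = 218 + 0.5085 × (75 − 218) = 145.285 → 145
B = 38 + 0.5085 × (226 − 38) = 133.598 → 134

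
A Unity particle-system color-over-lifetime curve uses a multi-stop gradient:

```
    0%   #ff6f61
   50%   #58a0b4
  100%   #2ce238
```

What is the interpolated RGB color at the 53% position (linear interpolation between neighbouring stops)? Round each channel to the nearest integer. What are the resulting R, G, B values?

(85, 164, 173)

53% lies between the 50% and 100% stops, so the local fraction is t = (53 − 50)/(100 − 50) = 3/50 ≈ 0.06.
#58a0b4 → (88, 160, 180); #2ce238 → (44, 226, 56).
R = 88 + 0.06 × (44 − 88) = 85.36 → 85
G = 160 + 0.06 × (226 − 160) = 163.96 → 164
B = 180 + 0.06 × (56 − 180) = 172.56 → 173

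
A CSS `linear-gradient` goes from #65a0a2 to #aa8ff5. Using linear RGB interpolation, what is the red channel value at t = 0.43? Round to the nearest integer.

R₁ = 101 (from #65a0a2), R₂ = 170 (from #aa8ff5).
R = 101 + 0.43 × (170 − 101) = 130.67 → 131

131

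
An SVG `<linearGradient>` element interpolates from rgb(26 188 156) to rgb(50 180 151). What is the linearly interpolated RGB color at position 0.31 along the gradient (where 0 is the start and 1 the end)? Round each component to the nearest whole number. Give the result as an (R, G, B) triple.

(33, 186, 154)

R = 26 + 0.31 × (50 − 26) = 26 + 0.31 × 24 = 33.44 → 33
G = 188 + 0.31 × (180 − 188) = 188 + 0.31 × -8 = 185.52 → 186
B = 156 + 0.31 × (151 − 156) = 156 + 0.31 × -5 = 154.45 → 154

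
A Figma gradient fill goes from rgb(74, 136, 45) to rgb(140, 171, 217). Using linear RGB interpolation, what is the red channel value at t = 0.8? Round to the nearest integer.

R = 74 + 0.8 × (140 − 74) = 126.8 → 127

127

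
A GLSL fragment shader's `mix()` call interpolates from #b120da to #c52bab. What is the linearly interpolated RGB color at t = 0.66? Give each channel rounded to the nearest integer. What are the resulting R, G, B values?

(190, 39, 187)

#b120da → (177, 32, 218); #c52bab → (197, 43, 171).
R = 177 + 0.66 × (197 − 177) = 177 + 0.66 × 20 = 190.2 → 190
G = 32 + 0.66 × (43 − 32) = 32 + 0.66 × 11 = 39.26 → 39
B = 218 + 0.66 × (171 − 218) = 218 + 0.66 × -47 = 186.98 → 187
So the blended color is (190, 39, 187), about #be27bb.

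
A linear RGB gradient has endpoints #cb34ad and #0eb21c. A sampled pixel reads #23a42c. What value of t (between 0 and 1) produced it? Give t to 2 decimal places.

0.89

Invert the lerp on the R channel (largest span, 189): t = (35 − 203) / (14 − 203) = -168/-189 = 0.88889.
Check on G: (164 − 52)/(178 − 52) = 0.8889 ✓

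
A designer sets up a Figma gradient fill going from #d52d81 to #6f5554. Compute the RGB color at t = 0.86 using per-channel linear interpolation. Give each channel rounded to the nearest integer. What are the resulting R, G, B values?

#d52d81 → (213, 45, 129); #6f5554 → (111, 85, 84).
R = 213 + 0.86 × (111 − 213) = 213 + 0.86 × -102 = 125.28 → 125
G = 45 + 0.86 × (85 − 45) = 45 + 0.86 × 40 = 79.4 → 79
B = 129 + 0.86 × (84 − 129) = 129 + 0.86 × -45 = 90.3 → 90

(125, 79, 90)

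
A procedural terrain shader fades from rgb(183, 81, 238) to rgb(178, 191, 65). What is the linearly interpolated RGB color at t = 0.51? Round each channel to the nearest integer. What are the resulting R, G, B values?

(180, 137, 150)

R = 183 + 0.51 × (178 − 183) = 183 + 0.51 × -5 = 180.45 → 180
G = 81 + 0.51 × (191 − 81) = 81 + 0.51 × 110 = 137.1 → 137
B = 238 + 0.51 × (65 − 238) = 238 + 0.51 × -173 = 149.77 → 150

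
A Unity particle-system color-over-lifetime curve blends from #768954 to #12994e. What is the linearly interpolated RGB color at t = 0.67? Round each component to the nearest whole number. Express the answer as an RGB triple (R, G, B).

(51, 148, 80)

#768954 → (118, 137, 84); #12994e → (18, 153, 78).
R = 118 + 0.67 × (18 − 118) = 118 + 0.67 × -100 = 51 → 51
G = 137 + 0.67 × (153 − 137) = 137 + 0.67 × 16 = 147.72 → 148
B = 84 + 0.67 × (78 − 84) = 84 + 0.67 × -6 = 79.98 → 80
So the blended color is (51, 148, 80), about #339450.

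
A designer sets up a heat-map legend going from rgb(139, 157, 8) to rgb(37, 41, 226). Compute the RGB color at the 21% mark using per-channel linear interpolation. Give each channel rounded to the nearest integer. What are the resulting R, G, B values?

(118, 133, 54)

21% corresponds to t = 0.21.
R = 139 + 0.21 × (37 − 139) = 139 + 0.21 × -102 = 117.58 → 118
G = 157 + 0.21 × (41 − 157) = 157 + 0.21 × -116 = 132.64 → 133
B = 8 + 0.21 × (226 − 8) = 8 + 0.21 × 218 = 53.78 → 54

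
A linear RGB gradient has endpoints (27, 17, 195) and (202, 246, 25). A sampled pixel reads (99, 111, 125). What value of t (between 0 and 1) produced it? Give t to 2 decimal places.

Invert the lerp on the G channel (largest span, 229): t = (111 − 17) / (246 − 17) = 94/229 = 0.41048.
Check on R: (99 − 27)/(202 − 27) = 0.4114 ✓

0.41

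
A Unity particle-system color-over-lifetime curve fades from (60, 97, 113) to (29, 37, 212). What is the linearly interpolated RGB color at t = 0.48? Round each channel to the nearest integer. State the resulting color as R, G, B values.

R = 60 + 0.48 × (29 − 60) = 60 + 0.48 × -31 = 45.12 → 45
G = 97 + 0.48 × (37 − 97) = 97 + 0.48 × -60 = 68.2 → 68
B = 113 + 0.48 × (212 − 113) = 113 + 0.48 × 99 = 160.52 → 161

(45, 68, 161)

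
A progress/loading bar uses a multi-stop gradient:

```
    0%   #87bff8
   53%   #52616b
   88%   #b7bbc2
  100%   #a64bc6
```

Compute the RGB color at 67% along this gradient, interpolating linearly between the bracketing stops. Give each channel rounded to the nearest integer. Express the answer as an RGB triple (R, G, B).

(122, 133, 142)

67% lies between the 53% and 88% stops, so the local fraction is t = (67 − 53)/(88 − 53) = 14/35 ≈ 0.4.
#52616b → (82, 97, 107); #b7bbc2 → (183, 187, 194).
R = 82 + 0.4 × (183 − 82) = 122.4 → 122
G = 97 + 0.4 × (187 − 97) = 133 → 133
B = 107 + 0.4 × (194 − 107) = 141.8 → 142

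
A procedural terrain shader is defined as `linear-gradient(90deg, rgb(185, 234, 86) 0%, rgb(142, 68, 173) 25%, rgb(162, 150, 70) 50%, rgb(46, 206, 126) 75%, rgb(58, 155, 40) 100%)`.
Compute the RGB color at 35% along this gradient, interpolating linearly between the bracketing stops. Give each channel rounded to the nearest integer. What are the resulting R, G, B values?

(150, 101, 132)

35% lies between the 25% and 50% stops, so the local fraction is t = (35 − 25)/(50 − 25) = 10/25 ≈ 0.4.
R = 142 + 0.4 × (162 − 142) = 150 → 150
G = 68 + 0.4 × (150 − 68) = 100.8 → 101
B = 173 + 0.4 × (70 − 173) = 131.8 → 132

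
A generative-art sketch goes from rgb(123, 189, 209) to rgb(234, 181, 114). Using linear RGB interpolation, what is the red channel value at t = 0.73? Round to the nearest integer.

204

R = 123 + 0.73 × (234 − 123) = 204.03 → 204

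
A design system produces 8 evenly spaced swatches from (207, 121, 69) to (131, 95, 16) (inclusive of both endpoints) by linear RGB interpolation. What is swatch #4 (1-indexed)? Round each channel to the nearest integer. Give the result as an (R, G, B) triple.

With 8 swatches and endpoints inclusive, swatch 4 sits at t = (4 − 1)/(8 − 1) = 3/7 ≈ 0.4286.
R = 207 + 0.4286 × (131 − 207) = 174.426 → 174
G = 121 + 0.4286 × (95 − 121) = 109.856 → 110
B = 69 + 0.4286 × (16 − 69) = 46.284 → 46

(174, 110, 46)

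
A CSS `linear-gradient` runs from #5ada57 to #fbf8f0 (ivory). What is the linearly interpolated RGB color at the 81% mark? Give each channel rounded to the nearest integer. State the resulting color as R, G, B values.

(220, 242, 211)

#5ada57 → (90, 218, 87); #fbf8f0 → (251, 248, 240).
81% corresponds to t = 0.81.
R = 90 + 0.81 × (251 − 90) = 90 + 0.81 × 161 = 220.41 → 220
G = 218 + 0.81 × (248 − 218) = 218 + 0.81 × 30 = 242.3 → 242
B = 87 + 0.81 × (240 − 87) = 87 + 0.81 × 153 = 210.93 → 211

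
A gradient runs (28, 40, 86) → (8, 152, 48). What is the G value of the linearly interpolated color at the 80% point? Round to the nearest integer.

G = 40 + 0.8 × (152 − 40) = 129.6 → 130

130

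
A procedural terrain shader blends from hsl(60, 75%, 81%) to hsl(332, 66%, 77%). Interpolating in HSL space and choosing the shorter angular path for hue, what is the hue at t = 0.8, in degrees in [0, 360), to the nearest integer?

Hue: 332 − 60 = 272°, but |272| > 180 so the shorter arc goes the other way: Δh = 272 − 360 = -88°.
H = 60 + 0.8 × (-88) = -10.4 → -10 → -10 mod 360 = 350°

350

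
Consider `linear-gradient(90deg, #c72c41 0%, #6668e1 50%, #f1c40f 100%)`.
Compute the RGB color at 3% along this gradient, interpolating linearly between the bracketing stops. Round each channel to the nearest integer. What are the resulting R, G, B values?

(193, 48, 75)

3% lies between the 0% and 50% stops, so the local fraction is t = (3 − 0)/(50 − 0) = 3/50 ≈ 0.06.
#c72c41 → (199, 44, 65); #6668e1 → (102, 104, 225).
R = 199 + 0.06 × (102 − 199) = 193.18 → 193
G = 44 + 0.06 × (104 − 44) = 47.6 → 48
B = 65 + 0.06 × (225 − 65) = 74.6 → 75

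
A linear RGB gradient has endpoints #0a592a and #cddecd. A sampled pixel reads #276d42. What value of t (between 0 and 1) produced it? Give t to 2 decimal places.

Invert the lerp on the R channel (largest span, 195): t = (39 − 10) / (205 − 10) = 29/195 = 0.14872.
Check on G: (109 − 89)/(222 − 89) = 0.1504 ✓

0.15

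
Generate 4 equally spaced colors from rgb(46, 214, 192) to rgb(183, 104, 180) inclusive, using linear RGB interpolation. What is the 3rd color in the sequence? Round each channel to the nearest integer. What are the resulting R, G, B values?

With 4 swatches and endpoints inclusive, swatch 3 sits at t = (3 − 1)/(4 − 1) = 2/3 ≈ 0.6667.
R = 46 + 0.6667 × (183 − 46) = 137.338 → 137
G = 214 + 0.6667 × (104 − 214) = 140.663 → 141
B = 192 + 0.6667 × (180 − 192) = 184 → 184

(137, 141, 184)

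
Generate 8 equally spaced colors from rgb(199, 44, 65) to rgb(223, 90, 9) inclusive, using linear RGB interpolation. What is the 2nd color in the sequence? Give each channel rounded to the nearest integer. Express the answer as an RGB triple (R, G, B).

(202, 51, 57)

With 8 swatches and endpoints inclusive, swatch 2 sits at t = (2 − 1)/(8 − 1) = 1/7 ≈ 0.1429.
R = 199 + 0.1429 × (223 − 199) = 202.43 → 202
G = 44 + 0.1429 × (90 − 44) = 50.573 → 51
B = 65 + 0.1429 × (9 − 65) = 56.998 → 57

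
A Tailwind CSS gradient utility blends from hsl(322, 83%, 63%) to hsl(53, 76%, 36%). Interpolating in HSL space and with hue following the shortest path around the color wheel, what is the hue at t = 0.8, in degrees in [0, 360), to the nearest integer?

Hue: 53 − 322 = -269°, but |-269| > 180 so the shorter arc goes the other way: Δh = -269 + 360 = 91°.
H = 322 + 0.8 × (91) = 394.8 → 395 → 395 mod 360 = 35°

35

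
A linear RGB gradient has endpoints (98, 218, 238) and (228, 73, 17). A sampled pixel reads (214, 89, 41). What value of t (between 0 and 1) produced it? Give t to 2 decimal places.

Invert the lerp on the B channel (largest span, 221): t = (41 − 238) / (17 − 238) = -197/-221 = 0.8914.
Check on R: (214 − 98)/(228 − 98) = 0.8923 ✓

0.89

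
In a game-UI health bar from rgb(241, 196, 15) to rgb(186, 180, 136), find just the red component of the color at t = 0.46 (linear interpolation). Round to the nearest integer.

R = 241 + 0.46 × (186 − 241) = 215.7 → 216

216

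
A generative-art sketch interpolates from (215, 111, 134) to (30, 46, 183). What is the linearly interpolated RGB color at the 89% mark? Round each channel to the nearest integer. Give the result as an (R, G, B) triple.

89% corresponds to t = 0.89.
R = 215 + 0.89 × (30 − 215) = 215 + 0.89 × -185 = 50.35 → 50
G = 111 + 0.89 × (46 − 111) = 111 + 0.89 × -65 = 53.15 → 53
B = 134 + 0.89 × (183 − 134) = 134 + 0.89 × 49 = 177.61 → 178

(50, 53, 178)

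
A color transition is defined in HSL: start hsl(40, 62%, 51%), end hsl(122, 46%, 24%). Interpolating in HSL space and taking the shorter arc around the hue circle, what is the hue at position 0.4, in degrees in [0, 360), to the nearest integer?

Hue arc: Δh = 122 − 40 = 82° (|Δh| ≤ 180, already the shorter path).
H = 40 + 0.4 × (82) = 72.8 → 73°

73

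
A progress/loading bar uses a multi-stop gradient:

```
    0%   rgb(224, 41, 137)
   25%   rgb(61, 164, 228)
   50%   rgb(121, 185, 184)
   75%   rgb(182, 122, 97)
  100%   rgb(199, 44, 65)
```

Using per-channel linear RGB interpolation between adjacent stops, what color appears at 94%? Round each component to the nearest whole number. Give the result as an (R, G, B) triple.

(195, 63, 73)

94% lies between the 75% and 100% stops, so the local fraction is t = (94 − 75)/(100 − 75) = 19/25 ≈ 0.76.
R = 182 + 0.76 × (199 − 182) = 194.92 → 195
G = 122 + 0.76 × (44 − 122) = 62.72 → 63
B = 97 + 0.76 × (65 − 97) = 72.68 → 73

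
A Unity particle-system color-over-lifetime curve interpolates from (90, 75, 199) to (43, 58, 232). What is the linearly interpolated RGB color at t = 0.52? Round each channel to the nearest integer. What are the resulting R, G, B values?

(66, 66, 216)

R = 90 + 0.52 × (43 − 90) = 90 + 0.52 × -47 = 65.56 → 66
G = 75 + 0.52 × (58 − 75) = 75 + 0.52 × -17 = 66.16 → 66
B = 199 + 0.52 × (232 − 199) = 199 + 0.52 × 33 = 216.16 → 216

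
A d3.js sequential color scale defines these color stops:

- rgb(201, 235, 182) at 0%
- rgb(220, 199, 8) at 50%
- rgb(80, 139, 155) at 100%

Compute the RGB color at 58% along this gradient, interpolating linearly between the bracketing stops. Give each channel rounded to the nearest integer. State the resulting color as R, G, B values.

(198, 189, 32)

58% lies between the 50% and 100% stops, so the local fraction is t = (58 − 50)/(100 − 50) = 8/50 ≈ 0.16.
R = 220 + 0.16 × (80 − 220) = 197.6 → 198
G = 199 + 0.16 × (139 − 199) = 189.4 → 189
B = 8 + 0.16 × (155 − 8) = 31.52 → 32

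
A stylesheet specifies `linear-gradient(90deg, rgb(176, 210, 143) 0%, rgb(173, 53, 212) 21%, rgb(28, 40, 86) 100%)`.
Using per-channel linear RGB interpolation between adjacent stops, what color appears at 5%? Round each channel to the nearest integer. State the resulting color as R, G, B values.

5% lies between the 0% and 21% stops, so the local fraction is t = (5 − 0)/(21 − 0) = 5/21 ≈ 0.2381.
R = 176 + 0.2381 × (173 − 176) = 175.286 → 175
G = 210 + 0.2381 × (53 − 210) = 172.618 → 173
B = 143 + 0.2381 × (212 − 143) = 159.429 → 159

(175, 173, 159)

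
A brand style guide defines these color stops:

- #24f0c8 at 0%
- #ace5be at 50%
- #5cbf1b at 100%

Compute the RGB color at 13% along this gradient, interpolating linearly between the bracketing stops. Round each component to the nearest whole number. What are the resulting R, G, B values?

(71, 237, 197)

13% lies between the 0% and 50% stops, so the local fraction is t = (13 − 0)/(50 − 0) = 13/50 ≈ 0.26.
#24f0c8 → (36, 240, 200); #ace5be → (172, 229, 190).
R = 36 + 0.26 × (172 − 36) = 71.36 → 71
G = 240 + 0.26 × (229 − 240) = 237.14 → 237
B = 200 + 0.26 × (190 − 200) = 197.4 → 197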